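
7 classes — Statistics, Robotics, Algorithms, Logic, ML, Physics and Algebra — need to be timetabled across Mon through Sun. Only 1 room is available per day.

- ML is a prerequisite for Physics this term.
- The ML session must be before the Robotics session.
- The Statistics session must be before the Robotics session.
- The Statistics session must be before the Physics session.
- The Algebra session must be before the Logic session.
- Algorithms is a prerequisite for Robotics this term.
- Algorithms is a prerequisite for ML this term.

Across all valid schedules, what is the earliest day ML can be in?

Precedence pushes ML to at least Tue; downstream work caps ML at Sat.
ML at Tue is achievable: Algorithms in Mon; Robotics in Thu; ML in Tue; Algebra in Sat; Logic in Sun; Statistics in Wed; Physics in Fri.

Tue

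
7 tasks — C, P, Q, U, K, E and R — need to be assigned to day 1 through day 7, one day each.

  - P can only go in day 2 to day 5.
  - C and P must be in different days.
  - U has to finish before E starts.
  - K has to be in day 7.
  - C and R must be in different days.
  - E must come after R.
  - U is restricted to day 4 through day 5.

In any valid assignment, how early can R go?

day 1

Downstream work caps R at day 6.
R at day 1 is achievable: Q in day 1, C in day 3, K in day 7, P in day 2, E in day 5, U in day 4, R in day 1.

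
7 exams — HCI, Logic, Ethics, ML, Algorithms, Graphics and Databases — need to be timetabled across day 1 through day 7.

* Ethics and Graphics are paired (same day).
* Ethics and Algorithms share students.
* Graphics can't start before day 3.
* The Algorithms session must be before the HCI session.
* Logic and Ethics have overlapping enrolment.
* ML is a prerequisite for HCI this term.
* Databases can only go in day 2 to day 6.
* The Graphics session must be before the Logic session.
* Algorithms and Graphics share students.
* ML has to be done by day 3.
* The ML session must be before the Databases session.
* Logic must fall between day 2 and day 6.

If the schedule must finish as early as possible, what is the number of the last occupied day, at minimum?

day 4

The precedence chain requires at least 2 distinct days.
Propagating the time windows through the other constraints, Logic can't land before day 4, so the schedule must run through at least day 4.
4 works (last occupied day: day 4): for example Graphics -> day 3; ML -> day 1; Algorithms -> day 1; Databases -> day 2; Ethics -> day 3; Logic -> day 4; HCI -> day 2.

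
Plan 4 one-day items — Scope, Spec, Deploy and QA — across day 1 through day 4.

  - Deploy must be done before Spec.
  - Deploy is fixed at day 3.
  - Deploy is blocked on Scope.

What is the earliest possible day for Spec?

Precedence pushes Spec to at least day 4.
Spec at day 4 is achievable: QA in day 1, Deploy in day 3, Scope in day 1, Spec in day 4.

day 4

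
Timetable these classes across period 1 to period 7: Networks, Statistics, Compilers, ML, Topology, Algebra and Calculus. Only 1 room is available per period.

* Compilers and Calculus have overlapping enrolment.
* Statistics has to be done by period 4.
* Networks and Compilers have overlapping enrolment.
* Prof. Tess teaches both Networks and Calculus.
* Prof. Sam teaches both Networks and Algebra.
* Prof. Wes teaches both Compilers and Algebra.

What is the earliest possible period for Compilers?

Compilers at period 1 is achievable: ML in period 4, Networks in period 3, Calculus in period 7, Algebra in period 6, Compilers in period 1, Statistics in period 2, Topology in period 5.

period 1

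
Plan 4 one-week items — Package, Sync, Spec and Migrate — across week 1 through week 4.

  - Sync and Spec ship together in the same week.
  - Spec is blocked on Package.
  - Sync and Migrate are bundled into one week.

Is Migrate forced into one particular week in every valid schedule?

No

Migrate can be week 2 (e.g. Spec in week 2; Sync in week 2; Package in week 1; Migrate in week 2) or week 3 (e.g. Migrate -> week 3; Package -> week 1; Sync -> week 3; Spec -> week 3).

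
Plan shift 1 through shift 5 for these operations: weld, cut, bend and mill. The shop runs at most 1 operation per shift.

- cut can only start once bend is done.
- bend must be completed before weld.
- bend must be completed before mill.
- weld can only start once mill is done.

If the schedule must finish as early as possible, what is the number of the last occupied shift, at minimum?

shift 4

The precedence chain requires at least 3 distinct shifts.
With at most 1 per shift and 4 operations, at least 4 shifts are needed.
4 works (last occupied shift: shift 4): for example weld -> shift 3, bend -> shift 1, cut -> shift 4, mill -> shift 2.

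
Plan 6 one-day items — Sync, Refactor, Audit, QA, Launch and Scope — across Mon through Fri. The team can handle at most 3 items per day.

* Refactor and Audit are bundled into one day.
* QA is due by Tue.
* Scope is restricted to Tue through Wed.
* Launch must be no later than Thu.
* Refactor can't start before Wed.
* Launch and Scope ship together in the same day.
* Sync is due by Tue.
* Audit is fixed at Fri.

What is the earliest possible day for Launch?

Launch must be in the same day as Scope, which can't be before Tue, so Launch is at least Tue; Launch's own window allows nothing later than Thu; Launch must be in the same day as Scope, which can't be after Wed, so Launch is at most Wed.
Launch at Tue is achievable: Sync in Mon; QA in Mon; Audit in Fri; Launch in Tue; Refactor in Fri; Scope in Tue.

Tue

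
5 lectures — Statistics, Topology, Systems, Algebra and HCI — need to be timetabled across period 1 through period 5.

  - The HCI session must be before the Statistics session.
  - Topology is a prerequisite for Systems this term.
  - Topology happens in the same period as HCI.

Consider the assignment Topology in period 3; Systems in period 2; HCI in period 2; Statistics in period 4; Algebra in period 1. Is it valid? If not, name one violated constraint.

Invalid. Topology is a prerequisite for Systems this term.

Topology happens in the same period as HCI — violated.
The HCI session must be before the Statistics session — holds.
Topology is a prerequisite for Systems this term — violated.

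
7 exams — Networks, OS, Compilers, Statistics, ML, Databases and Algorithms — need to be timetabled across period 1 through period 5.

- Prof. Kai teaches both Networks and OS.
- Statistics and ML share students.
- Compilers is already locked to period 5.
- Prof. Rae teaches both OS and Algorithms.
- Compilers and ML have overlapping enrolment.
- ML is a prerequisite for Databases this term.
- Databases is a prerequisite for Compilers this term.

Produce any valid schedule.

Databases -> period 2; OS -> period 2; ML -> period 1; Algorithms -> period 1; Networks -> period 1; Compilers -> period 5; Statistics -> period 2

Checking: ML(period 1) before Databases(period 2); Databases(period 2) before Compilers(period 5); OS(period 2) != Algorithms(period 1); Networks(period 1) != OS(period 2); Statistics(period 2) != ML(period 1); Compilers(period 5) != ML(period 1); Compilers=period 5 in [period 5,period 5].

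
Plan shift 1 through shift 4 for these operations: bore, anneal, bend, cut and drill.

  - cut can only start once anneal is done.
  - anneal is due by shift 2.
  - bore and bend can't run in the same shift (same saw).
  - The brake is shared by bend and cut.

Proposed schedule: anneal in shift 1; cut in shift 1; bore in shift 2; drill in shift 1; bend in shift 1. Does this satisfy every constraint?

Invalid. The brake is shared by bend and cut.

cut can only start once anneal is done — violated.
bore and bend can't run in the same shift (same saw) — holds.
The brake is shared by bend and cut — violated.
anneal is due by shift 2 — holds.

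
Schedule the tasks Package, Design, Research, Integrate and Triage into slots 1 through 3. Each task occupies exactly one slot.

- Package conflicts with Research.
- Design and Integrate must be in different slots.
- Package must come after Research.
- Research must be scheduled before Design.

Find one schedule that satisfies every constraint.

Integrate in 1, Research in 1, Package in 2, Triage in 1, Design in 2

Checking: Research(1) before Package(2); Research(1) before Design(2); Package(2) != Research(1); Design(2) != Integrate(1).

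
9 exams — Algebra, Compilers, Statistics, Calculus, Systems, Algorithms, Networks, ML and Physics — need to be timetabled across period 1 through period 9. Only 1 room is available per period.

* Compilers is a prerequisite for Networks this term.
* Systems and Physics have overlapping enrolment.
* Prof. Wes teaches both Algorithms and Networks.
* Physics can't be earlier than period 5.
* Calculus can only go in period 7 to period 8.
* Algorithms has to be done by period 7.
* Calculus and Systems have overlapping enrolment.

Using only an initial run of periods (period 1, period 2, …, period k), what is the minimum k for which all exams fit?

9 periods

The precedence chain requires at least 2 distinct periods.
With at most 1 per period and 9 exams, at least 9 periods are needed.
Calculus can't be placed before period 7, so the schedule must run through at least period 7.
9 works (last occupied period: period 9): for example Systems in period 8, Statistics in period 6, Compilers in period 2, ML in period 9, Algebra in period 4, Calculus in period 7, Networks in period 3, Algorithms in period 1, Physics in period 5.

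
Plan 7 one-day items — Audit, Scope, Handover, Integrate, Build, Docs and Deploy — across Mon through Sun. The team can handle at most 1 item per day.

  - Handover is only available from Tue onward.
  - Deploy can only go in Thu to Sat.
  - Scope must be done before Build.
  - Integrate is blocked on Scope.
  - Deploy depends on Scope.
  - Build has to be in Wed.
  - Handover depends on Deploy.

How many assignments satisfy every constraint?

60

Splitting on Scope: it can be Mon (36), Tue (24). Listing each branch's schedules as (Audit, Handover, Integrate, Build, Docs, Deploy):
Scope=Mon: (Tue,Fri,Sat,Wed,Sun,Thu) (Tue,Fri,Sun,Wed,Sat,Thu) (Tue,Sat,Thu,Wed,Sun,Fri) (Tue,Sat,Fri,Wed,Sun,Thu) (Tue,Sat,Sun,Wed,Thu,Fri) (Tue,Sat,Sun,Wed,Fri,Thu) (Tue,Sun,Thu,Wed,Fri,Sat) (Tue,Sun,Thu,Wed,Sat,Fri) (Tue,Sun,Fri,Wed,Thu,Sat) (Tue,Sun,Fri,Wed,Sat,Thu) (Tue,Sun,Sat,Wed,Thu,Fri) (Tue,Sun,Sat,Wed,Fri,Thu) (Thu,Sat,Tue,Wed,Sun,Fri) (Thu,Sat,Sun,Wed,Tue,Fri) (Thu,Sun,Tue,Wed,Fri,Sat) (Thu,Sun,Tue,Wed,Sat,Fri) (Thu,Sun,Fri,Wed,Tue,Sat) (Thu,Sun,Sat,Wed,Tue,Fri) (Fri,Sat,Tue,Wed,Sun,Thu) (Fri,Sat,Sun,Wed,Tue,Thu) (Fri,Sun,Tue,Wed,Thu,Sat) (Fri,Sun,Tue,Wed,Sat,Thu) (Fri,Sun,Thu,Wed,Tue,Sat) (Fri,Sun,Sat,Wed,Tue,Thu) (Sat,Fri,Tue,Wed,Sun,Thu) (Sat,Fri,Sun,Wed,Tue,Thu) (Sat,Sun,Tue,Wed,Thu,Fri) (Sat,Sun,Tue,Wed,Fri,Thu) (Sat,Sun,Thu,Wed,Tue,Fri) (Sat,Sun,Fri,Wed,Tue,Thu) (Sun,Fri,Tue,Wed,Sat,Thu) (Sun,Fri,Sat,Wed,Tue,Thu) (Sun,Sat,Tue,Wed,Thu,Fri) (Sun,Sat,Tue,Wed,Fri,Thu) (Sun,Sat,Thu,Wed,Tue,Fri) (Sun,Sat,Fri,Wed,Tue,Thu) — 36.
Scope=Tue: (Mon,Fri,Sat,Wed,Sun,Thu) (Mon,Fri,Sun,Wed,Sat,Thu) (Mon,Sat,Thu,Wed,Sun,Fri) (Mon,Sat,Fri,Wed,Sun,Thu) (Mon,Sat,Sun,Wed,Thu,Fri) (Mon,Sat,Sun,Wed,Fri,Thu) (Mon,Sun,Thu,Wed,Fri,Sat) (Mon,Sun,Thu,Wed,Sat,Fri) (Mon,Sun,Fri,Wed,Thu,Sat) (Mon,Sun,Fri,Wed,Sat,Thu) (Mon,Sun,Sat,Wed,Thu,Fri) (Mon,Sun,Sat,Wed,Fri,Thu) (Thu,Sat,Sun,Wed,Mon,Fri) (Thu,Sun,Fri,Wed,Mon,Sat) (Thu,Sun,Sat,Wed,Mon,Fri) (Fri,Sat,Sun,Wed,Mon,Thu) (Fri,Sun,Thu,Wed,Mon,Sat) (Fri,Sun,Sat,Wed,Mon,Thu) (Sat,Fri,Sun,Wed,Mon,Thu) (Sat,Sun,Thu,Wed,Mon,Fri) (Sat,Sun,Fri,Wed,Mon,Thu) (Sun,Fri,Sat,Wed,Mon,Thu) (Sun,Sat,Thu,Wed,Mon,Fri) (Sun,Sat,Fri,Wed,Mon,Thu) — 24.
Summing: 36 + 24 = 60.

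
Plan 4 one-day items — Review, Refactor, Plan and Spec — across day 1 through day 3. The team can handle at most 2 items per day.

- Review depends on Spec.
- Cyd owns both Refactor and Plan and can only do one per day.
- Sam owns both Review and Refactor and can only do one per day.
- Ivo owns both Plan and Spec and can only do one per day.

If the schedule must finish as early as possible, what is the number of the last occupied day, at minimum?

day 2

The precedence chain requires at least 2 distinct days.
With at most 2 per day and 4 tasks, at least 2 days are needed.
2 works (last occupied day: day 2): for example Spec -> day 1, Review -> day 2, Plan -> day 2, Refactor -> day 1.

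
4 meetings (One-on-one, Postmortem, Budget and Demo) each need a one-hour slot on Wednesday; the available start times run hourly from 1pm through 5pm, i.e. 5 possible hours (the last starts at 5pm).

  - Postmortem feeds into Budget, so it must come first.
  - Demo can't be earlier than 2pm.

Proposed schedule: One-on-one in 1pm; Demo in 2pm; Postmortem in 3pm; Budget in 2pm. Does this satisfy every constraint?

Postmortem feeds into Budget, so it must come first — violated.
Demo can't be earlier than 2pm — holds.

Invalid. Postmortem feeds into Budget, so it must come first.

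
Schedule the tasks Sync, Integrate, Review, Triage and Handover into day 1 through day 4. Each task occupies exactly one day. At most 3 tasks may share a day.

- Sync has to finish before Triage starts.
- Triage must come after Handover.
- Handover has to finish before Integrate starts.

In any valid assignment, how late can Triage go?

Precedence pushes Triage to at least day 2.
Triage at day 4 is achievable: Review=day 1; Integrate=day 2; Handover=day 1; Sync=day 1; Triage=day 4.

day 4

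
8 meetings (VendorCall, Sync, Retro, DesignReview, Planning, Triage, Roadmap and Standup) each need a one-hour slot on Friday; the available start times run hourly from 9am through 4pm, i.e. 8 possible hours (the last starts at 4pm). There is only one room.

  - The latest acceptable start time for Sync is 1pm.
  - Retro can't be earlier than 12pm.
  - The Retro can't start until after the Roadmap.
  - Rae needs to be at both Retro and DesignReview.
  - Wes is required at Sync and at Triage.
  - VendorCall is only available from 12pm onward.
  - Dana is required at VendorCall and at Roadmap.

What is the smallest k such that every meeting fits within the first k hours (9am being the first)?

8

The precedence chain requires at least 2 distinct hours.
With at most 1 per hour and 8 meetings, at least 8 hours are needed.
VendorCall can't be placed before 12pm — that is hour 4 counting from 9am — so the schedule must run through at least 4 hours.
8 works (last occupied hour: 4pm): for example Triage=3pm; Planning=2pm; Roadmap=10am; Retro=12pm; DesignReview=11am; Standup=4pm; Sync=9am; VendorCall=1pm.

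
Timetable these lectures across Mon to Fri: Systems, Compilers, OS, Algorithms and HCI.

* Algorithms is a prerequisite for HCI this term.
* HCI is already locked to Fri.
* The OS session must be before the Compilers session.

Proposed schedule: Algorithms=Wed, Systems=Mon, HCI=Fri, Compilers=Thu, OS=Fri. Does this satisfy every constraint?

No — it violates: The OS session must be before the Compilers session

HCI is already locked to Fri — holds.
Algorithms is a prerequisite for HCI this term — holds.
The OS session must be before the Compilers session — violated.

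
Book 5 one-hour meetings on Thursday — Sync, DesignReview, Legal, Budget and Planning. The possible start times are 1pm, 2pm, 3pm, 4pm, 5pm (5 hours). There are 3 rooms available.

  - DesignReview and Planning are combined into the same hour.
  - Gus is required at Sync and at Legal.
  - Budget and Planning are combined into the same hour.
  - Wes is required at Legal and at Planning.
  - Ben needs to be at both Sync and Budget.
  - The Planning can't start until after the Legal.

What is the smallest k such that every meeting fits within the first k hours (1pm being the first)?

The precedence chain requires at least 2 distinct hours.
With at most 3 per hour and 5 meetings, at least 2 hours are needed.
Could 2 hours be enough, i.e. nothing placed later than 2pm? No: Planning must come after Legal (at 1pm or later) → {2pm}; Legal must come before Planning (at 2pm or earlier) → {1pm}; Budget must be in the same hour as Planning (in {2pm}) → {2pm}; Sync can't share with Legal (1pm) → {2pm}; Budget can't share with Sync (2pm) → nothing is left.
So 2 hours is not enough.
3 works (last occupied hour: 3pm): for example DesignReview -> 2pm, Planning -> 2pm, Legal -> 1pm, Sync -> 3pm, Budget -> 2pm.

3 hours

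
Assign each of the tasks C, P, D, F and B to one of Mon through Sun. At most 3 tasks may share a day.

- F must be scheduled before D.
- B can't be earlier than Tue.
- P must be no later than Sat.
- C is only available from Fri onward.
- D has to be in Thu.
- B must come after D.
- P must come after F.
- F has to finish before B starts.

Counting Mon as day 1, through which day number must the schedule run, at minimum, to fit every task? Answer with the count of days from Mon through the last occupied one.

5

The precedence chain requires at least 3 distinct days.
With at most 3 per day and 5 tasks, at least 2 days are needed.
C can't be placed before Fri — that is day 5 counting from Mon — so the schedule must run through at least 5 days.
5 works (last occupied day: Fri): for example D in Thu; B in Fri; C in Fri; F in Mon; P in Tue.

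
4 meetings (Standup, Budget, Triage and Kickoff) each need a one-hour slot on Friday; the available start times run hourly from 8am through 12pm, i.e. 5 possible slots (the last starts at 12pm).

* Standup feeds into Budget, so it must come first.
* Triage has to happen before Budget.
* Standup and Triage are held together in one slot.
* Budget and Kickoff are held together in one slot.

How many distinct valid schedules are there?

Splitting on Standup: it can be 8am (4), 9am (3), 10am (2), 11am (1). Listing each branch's schedules as (Budget, Triage, Kickoff):
Standup=8am: (9am,8am,9am) (10am,8am,10am) (11am,8am,11am) (12pm,8am,12pm) — 4.
Standup=9am: (10am,9am,10am) (11am,9am,11am) (12pm,9am,12pm) — 3.
Standup=10am: (11am,10am,11am) (12pm,10am,12pm) — 2.
Standup=11am: (12pm,11am,12pm) — 1.
Summing: 4 + 3 + 2 + 1 = 10.

10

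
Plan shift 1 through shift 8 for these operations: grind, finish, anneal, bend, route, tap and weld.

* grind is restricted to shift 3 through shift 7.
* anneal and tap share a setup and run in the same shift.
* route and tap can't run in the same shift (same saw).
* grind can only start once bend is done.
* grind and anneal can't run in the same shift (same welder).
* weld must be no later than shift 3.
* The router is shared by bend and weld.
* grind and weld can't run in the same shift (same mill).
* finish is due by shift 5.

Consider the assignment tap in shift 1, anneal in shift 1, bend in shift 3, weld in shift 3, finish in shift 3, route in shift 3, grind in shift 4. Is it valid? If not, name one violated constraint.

The router is shared by bend and weld — violated.
grind and weld can't run in the same shift (same mill) — holds.
grind can only start once bend is done — holds.
route and tap can't run in the same shift (same saw) — holds.
finish is due by shift 5 — holds.
anneal and tap share a setup and run in the same shift — holds.
weld must be no later than shift 3 — holds.
grind is restricted to shift 3 through shift 7 — holds.
grind and anneal can't run in the same shift (same welder) — holds.

No. The router is shared by bend and weld is not satisfied.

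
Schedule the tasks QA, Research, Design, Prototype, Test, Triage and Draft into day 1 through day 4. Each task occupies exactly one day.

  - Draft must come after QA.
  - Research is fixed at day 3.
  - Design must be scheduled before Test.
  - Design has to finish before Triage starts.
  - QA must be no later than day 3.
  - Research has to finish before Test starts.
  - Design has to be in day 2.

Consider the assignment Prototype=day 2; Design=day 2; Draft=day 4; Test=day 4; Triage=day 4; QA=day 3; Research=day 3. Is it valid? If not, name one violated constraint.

Yes

Design has to finish before Triage starts — holds.
Design has to be in day 2 — holds.
Research is fixed at day 3 — holds.
Research has to finish before Test starts — holds.
Design must be scheduled before Test — holds.
QA must be no later than day 3 — holds.
Draft must come after QA — holds.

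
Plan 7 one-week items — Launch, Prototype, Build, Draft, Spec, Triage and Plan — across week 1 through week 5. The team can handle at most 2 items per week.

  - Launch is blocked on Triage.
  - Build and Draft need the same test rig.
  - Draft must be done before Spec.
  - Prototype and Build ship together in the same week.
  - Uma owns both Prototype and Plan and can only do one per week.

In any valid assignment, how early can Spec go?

week 2

Precedence pushes Spec to at least week 2.
Spec at week 2 is achievable: Triage=week 1, Build=week 3, Spec=week 2, Draft=week 1, Prototype=week 3, Launch=week 2, Plan=week 4.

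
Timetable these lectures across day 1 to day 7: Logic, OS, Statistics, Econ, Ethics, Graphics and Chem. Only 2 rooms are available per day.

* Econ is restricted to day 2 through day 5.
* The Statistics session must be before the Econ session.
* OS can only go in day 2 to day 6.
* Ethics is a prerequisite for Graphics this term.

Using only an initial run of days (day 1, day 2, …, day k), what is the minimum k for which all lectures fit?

The precedence chain requires at least 2 distinct days.
With at most 2 per day and 7 lectures, at least 4 days are needed.
4 works (last occupied day: day 4): for example Econ=day 2, OS=day 2, Chem=day 4, Statistics=day 1, Ethics=day 1, Logic=day 3, Graphics=day 3.

4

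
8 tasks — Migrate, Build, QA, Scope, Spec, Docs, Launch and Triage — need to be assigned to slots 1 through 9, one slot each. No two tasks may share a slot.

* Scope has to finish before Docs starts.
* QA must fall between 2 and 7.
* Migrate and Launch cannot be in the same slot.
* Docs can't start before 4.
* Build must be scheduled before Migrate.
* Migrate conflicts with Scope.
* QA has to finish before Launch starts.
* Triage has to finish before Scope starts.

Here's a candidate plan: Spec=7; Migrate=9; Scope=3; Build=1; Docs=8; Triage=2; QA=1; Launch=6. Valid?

Triage has to finish before Scope starts — holds.
QA has to finish before Launch starts — holds.
Scope has to finish before Docs starts — holds.
No two tasks may share a slot — violated.
Build must be scheduled before Migrate — holds.
Docs can't start before 4 — holds.
Migrate conflicts with Scope — holds.
QA must fall between 2 and 7 — violated.
Migrate and Launch cannot be in the same slot — holds.

Invalid. QA must fall between 2 and 7.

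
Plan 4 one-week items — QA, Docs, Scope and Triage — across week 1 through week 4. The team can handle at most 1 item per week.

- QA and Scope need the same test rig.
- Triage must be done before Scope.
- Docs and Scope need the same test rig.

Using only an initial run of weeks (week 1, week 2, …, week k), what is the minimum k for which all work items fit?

The precedence chain requires at least 2 distinct weeks.
With at most 1 per week and 4 work items, at least 4 weeks are needed.
4 works (last occupied week: week 4): for example Docs in week 4; Scope in week 2; Triage in week 1; QA in week 3.

4 weeks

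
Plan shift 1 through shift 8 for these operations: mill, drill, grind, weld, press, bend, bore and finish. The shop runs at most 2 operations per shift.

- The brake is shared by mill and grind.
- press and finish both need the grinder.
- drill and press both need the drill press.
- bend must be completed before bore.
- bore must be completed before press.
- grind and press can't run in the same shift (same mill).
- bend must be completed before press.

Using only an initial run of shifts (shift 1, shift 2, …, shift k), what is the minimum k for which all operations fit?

The precedence chain requires at least 3 distinct shifts.
With at most 2 per shift and 8 operations, at least 4 shifts are needed.
4 works (last occupied shift: shift 4): for example mill -> shift 1, weld -> shift 3, grind -> shift 4, finish -> shift 4, drill -> shift 2, bend -> shift 1, bore -> shift 2, press -> shift 3.

4 shifts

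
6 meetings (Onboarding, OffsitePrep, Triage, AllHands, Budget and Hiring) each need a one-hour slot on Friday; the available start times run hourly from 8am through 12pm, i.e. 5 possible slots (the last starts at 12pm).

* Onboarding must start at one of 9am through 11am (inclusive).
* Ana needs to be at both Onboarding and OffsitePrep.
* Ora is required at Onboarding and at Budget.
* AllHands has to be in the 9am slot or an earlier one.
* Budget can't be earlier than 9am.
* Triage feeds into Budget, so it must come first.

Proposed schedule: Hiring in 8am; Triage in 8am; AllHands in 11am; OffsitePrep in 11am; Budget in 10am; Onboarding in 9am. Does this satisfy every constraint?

Budget can't be earlier than 9am — holds.
Ora is required at Onboarding and at Budget — holds.
Ana needs to be at both Onboarding and OffsitePrep — holds.
Triage feeds into Budget, so it must come first — holds.
AllHands has to be in the 9am slot or an earlier one — violated.
Onboarding must start at one of 9am through 11am (inclusive) — holds.

No. AllHands has to be in the 9am slot or an earlier one is not satisfied.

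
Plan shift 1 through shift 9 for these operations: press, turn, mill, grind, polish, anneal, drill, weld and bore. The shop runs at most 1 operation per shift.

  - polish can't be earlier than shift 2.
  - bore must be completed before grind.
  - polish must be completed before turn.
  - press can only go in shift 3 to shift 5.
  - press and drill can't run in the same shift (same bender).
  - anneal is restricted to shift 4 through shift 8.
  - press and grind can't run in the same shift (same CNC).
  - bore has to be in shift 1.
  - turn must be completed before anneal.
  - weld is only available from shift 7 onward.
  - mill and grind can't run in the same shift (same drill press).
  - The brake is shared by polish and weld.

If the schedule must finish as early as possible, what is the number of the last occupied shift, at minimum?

The precedence chain requires at least 3 distinct shifts.
With at most 1 per shift and 9 operations, at least 9 shifts are needed.
weld can't be placed before shift 7, so the schedule must run through at least shift 7.
9 works (last occupied shift: shift 9): for example weld -> shift 7; grind -> shift 6; mill -> shift 8; press -> shift 3; turn -> shift 4; drill -> shift 9; polish -> shift 2; bore -> shift 1; anneal -> shift 5.

9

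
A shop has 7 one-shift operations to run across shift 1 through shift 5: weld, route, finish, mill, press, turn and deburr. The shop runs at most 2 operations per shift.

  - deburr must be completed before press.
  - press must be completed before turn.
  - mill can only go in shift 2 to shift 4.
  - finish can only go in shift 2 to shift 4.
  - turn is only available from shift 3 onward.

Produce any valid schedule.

weld -> shift 1, route -> shift 4, mill -> shift 3, finish -> shift 2, turn -> shift 3, press -> shift 2, deburr -> shift 1

Checking: deburr(shift 1) before press(shift 2); press(shift 2) before turn(shift 3); finish=shift 2 in [shift 2,shift 4]; turn=shift 3 in [shift 3,shift 5]; mill=shift 3 in [shift 2,shift 4]; max 2 per shift (cap 2).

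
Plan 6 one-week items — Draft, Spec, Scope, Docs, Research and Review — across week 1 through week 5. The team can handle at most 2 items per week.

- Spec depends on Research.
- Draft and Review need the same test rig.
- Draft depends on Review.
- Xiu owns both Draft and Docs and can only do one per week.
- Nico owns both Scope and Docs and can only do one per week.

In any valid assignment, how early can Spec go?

Precedence pushes Spec to at least week 2.
Spec at week 2 is achievable: Draft -> week 2; Spec -> week 2; Docs -> week 4; Scope -> week 3; Review -> week 1; Research -> week 1.

week 2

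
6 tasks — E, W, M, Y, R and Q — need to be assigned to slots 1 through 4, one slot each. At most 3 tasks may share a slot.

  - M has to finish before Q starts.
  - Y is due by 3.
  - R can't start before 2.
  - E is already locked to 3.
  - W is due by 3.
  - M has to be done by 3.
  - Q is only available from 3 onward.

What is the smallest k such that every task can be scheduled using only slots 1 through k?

3

The precedence chain requires at least 2 distinct slots.
With at most 3 per slot and 6 tasks, at least 2 slots are needed.
E can't be placed before 3, so the schedule must run through at least slot 3.
3 works (last occupied slot: 3): for example E in 3, M in 1, Q in 3, W in 1, Y in 1, R in 2.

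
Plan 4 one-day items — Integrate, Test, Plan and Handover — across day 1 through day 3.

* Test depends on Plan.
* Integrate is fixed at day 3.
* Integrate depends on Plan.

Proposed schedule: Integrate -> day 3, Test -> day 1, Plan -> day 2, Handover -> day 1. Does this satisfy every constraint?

Integrate is fixed at day 3 — holds.
Test depends on Plan — violated.
Integrate depends on Plan — holds.

Invalid. Test depends on Plan.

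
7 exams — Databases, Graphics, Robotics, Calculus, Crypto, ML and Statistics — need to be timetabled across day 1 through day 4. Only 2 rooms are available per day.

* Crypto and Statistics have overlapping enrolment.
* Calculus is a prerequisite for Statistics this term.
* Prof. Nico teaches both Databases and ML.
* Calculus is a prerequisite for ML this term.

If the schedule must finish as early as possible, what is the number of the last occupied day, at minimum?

4

The precedence chain requires at least 2 distinct days.
With at most 2 per day and 7 exams, at least 4 days are needed.
4 works (last occupied day: day 4): for example Crypto=day 4; ML=day 2; Databases=day 1; Statistics=day 2; Graphics=day 3; Robotics=day 3; Calculus=day 1.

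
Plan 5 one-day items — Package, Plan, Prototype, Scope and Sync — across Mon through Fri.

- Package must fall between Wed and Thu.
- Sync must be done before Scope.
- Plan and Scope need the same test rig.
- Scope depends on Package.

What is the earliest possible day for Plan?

Plan at Mon is achievable: Sync in Mon, Prototype in Mon, Scope in Thu, Plan in Mon, Package in Wed.

Mon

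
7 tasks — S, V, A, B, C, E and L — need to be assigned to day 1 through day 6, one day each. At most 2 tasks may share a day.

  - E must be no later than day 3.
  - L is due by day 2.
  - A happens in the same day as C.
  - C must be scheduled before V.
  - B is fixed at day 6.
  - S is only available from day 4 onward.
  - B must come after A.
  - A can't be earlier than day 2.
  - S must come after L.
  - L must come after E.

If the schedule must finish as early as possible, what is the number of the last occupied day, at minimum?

day 6

The precedence chain requires at least 3 distinct days.
With at most 2 per day and 7 tasks, at least 4 days are needed.
B can't be placed before day 6, so the schedule must run through at least day 6.
6 works (last occupied day: day 6): for example V=day 4; A=day 3; E=day 1; C=day 3; B=day 6; L=day 2; S=day 4.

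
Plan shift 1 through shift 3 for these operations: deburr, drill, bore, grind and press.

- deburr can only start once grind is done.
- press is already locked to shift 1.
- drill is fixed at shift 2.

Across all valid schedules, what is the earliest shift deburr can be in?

shift 2

Precedence pushes deburr to at least shift 2.
deburr at shift 2 is achievable: grind=shift 1; deburr=shift 2; press=shift 1; bore=shift 1; drill=shift 2.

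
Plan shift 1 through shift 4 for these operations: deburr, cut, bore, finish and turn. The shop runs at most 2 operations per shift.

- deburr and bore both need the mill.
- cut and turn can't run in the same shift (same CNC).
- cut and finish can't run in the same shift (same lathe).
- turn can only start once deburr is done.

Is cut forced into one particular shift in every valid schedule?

No

cut can be shift 1 (e.g. turn=shift 2, finish=shift 3, bore=shift 2, deburr=shift 1, cut=shift 1) or shift 2 (e.g. cut in shift 2, bore in shift 2, turn in shift 3, finish in shift 1, deburr in shift 1).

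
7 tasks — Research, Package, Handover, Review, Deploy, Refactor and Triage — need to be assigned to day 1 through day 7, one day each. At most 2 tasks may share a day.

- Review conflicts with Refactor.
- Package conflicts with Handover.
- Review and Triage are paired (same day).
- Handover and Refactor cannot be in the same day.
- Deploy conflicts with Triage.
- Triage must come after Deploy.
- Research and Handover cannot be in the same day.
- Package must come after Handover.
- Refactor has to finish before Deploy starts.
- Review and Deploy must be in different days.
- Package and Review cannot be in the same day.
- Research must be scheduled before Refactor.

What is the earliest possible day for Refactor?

Precedence pushes Refactor to at least day 2; downstream work caps Refactor at day 5.
Refactor at day 2 is achievable: Triage -> day 5; Review -> day 5; Deploy -> day 3; Package -> day 4; Handover -> day 3; Refactor -> day 2; Research -> day 1.

day 2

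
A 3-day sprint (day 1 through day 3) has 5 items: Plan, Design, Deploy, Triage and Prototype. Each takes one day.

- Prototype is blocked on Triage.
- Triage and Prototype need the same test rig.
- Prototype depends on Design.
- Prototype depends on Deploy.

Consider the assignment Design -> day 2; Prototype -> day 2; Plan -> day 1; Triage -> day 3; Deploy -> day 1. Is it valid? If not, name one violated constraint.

Invalid. Prototype is blocked on Triage.

Triage and Prototype need the same test rig — holds.
Prototype depends on Deploy — holds.
Prototype is blocked on Triage — violated.
Prototype depends on Design — violated.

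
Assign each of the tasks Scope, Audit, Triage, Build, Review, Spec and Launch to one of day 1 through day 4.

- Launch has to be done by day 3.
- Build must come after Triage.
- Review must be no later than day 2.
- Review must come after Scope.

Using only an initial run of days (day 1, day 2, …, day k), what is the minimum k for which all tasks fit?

2

The precedence chain requires at least 2 distinct days.
2 works (last occupied day: day 2): for example Review=day 2, Audit=day 1, Scope=day 1, Launch=day 1, Build=day 2, Spec=day 1, Triage=day 1.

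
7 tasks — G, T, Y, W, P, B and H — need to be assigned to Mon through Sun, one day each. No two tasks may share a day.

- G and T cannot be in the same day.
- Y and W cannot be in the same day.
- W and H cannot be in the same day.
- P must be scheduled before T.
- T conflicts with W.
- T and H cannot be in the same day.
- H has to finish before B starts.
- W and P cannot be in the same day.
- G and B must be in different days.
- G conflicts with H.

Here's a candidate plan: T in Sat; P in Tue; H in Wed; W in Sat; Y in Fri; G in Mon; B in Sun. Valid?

W and P cannot be in the same day — holds.
Y and W cannot be in the same day — holds.
T conflicts with W — violated.
G conflicts with H — holds.
P must be scheduled before T — holds.
H has to finish before B starts — holds.
T and H cannot be in the same day — holds.
W and H cannot be in the same day — holds.
G and B must be in different days — holds.
G and T cannot be in the same day — holds.
No two tasks may share a day — violated.

No — it violates: T conflicts with W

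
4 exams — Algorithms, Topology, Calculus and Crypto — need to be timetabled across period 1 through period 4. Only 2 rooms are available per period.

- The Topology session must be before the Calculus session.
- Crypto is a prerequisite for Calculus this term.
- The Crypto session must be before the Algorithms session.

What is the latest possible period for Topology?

period 3

Downstream work caps Topology at period 3.
Topology at period 3 is achievable: Calculus=period 4; Algorithms=period 2; Crypto=period 1; Topology=period 3.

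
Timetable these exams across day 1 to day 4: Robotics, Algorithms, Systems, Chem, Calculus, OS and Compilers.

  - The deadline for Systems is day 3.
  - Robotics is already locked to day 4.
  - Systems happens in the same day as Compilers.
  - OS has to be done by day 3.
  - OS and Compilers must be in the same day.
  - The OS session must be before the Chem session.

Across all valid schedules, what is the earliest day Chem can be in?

day 2

Precedence pushes Chem to at least day 2.
Chem at day 2 is achievable: Compilers=day 1; OS=day 1; Robotics=day 4; Calculus=day 1; Chem=day 2; Systems=day 1; Algorithms=day 1.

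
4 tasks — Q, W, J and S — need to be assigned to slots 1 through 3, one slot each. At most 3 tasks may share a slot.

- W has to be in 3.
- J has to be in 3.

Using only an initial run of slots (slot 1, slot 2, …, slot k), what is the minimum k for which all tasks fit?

3

With at most 3 per slot and 4 tasks, at least 2 slots are needed.
W can't be placed before 3, so the schedule must run through at least slot 3.
3 works (last occupied slot: 3): for example S -> 1, J -> 3, W -> 3, Q -> 1.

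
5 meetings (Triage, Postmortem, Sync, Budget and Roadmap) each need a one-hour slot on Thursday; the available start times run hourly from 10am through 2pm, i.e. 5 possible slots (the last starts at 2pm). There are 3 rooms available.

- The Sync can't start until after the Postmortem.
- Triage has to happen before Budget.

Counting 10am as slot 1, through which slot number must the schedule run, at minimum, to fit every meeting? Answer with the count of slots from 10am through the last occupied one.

The precedence chain requires at least 2 distinct slots.
With at most 3 per slot and 5 meetings, at least 2 slots are needed.
2 works (last occupied slot: 11am): for example Roadmap=10am, Triage=10am, Sync=11am, Postmortem=10am, Budget=11am.

2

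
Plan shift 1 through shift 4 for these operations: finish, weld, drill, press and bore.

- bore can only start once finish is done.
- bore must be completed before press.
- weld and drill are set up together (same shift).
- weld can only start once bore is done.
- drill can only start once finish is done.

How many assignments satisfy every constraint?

Splitting on finish: it can be shift 1 (5), shift 2 (1). Listing each branch's schedules as (weld, drill, press, bore) by shift number:
finish=shift 1: (3,3,3,2) (3,3,4,2) (4,4,3,2) (4,4,4,2) (4,4,4,3) — 5.
finish=shift 2: (4,4,4,3) — 1.
Summing: 5 + 1 = 6.

6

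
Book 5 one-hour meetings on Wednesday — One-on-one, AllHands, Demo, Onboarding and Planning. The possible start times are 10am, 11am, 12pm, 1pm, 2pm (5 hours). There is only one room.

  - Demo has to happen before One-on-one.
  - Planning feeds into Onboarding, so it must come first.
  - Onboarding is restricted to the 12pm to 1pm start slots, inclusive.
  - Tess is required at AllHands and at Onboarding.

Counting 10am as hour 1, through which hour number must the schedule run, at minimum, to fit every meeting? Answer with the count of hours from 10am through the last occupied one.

5

The precedence chain requires at least 2 distinct hours.
With at most 1 per hour and 5 meetings, at least 5 hours are needed.
Onboarding can't be placed before 12pm — that is hour 3 counting from 10am — so the schedule must run through at least 3 hours.
5 works (last occupied hour: 2pm): for example One-on-one in 1pm; Planning in 11am; AllHands in 2pm; Demo in 10am; Onboarding in 12pm.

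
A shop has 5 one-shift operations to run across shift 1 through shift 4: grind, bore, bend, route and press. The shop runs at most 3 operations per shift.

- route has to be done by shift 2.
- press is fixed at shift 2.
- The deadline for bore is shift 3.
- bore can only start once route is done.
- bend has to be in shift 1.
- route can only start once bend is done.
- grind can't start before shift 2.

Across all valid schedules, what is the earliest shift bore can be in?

Precedence pushes bore to at least shift 3; bore's own window allows nothing later than shift 3.
bore at shift 3 is achievable: route=shift 2, bend=shift 1, press=shift 2, bore=shift 3, grind=shift 2.

shift 3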